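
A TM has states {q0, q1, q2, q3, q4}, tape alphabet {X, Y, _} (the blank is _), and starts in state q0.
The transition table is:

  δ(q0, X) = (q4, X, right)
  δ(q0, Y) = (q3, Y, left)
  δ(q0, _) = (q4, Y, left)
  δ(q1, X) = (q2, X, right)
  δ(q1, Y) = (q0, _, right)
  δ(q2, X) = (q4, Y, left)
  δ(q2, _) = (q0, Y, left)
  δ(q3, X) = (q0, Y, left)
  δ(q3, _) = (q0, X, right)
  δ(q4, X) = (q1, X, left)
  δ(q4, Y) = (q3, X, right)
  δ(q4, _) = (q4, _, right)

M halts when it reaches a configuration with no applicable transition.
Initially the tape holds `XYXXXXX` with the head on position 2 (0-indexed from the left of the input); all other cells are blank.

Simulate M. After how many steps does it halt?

35

state=q0 head=2 tape=XY[X]XXXX__   (q0,X)→(q4,X,right)
state=q4 head=3 tape=XYX[X]XXX__   (q4,X)→(q1,X,left)
state=q1 head=2 tape=XY[X]XXXX__   (q1,X)→(q2,X,right)
state=q2 head=3 tape=XYX[X]XXX__   (q2,X)→(q4,Y,left)
state=q4 head=2 tape=XY[X]YXXX__   (q4,X)→(q1,X,left)
state=q1 head=1 tape=X[Y]XYXXX__   (q1,Y)→(q0,_,right)
state=q0 head=2 tape=X_[X]YXXX__   (q0,X)→(q4,X,right)
state=q4 head=3 tape=X_X[Y]XXX__   (q4,Y)→(q3,X,right)
state=q3 head=4 tape=X_XX[X]XX__   (q3,X)→(q0,Y,left)
state=q0 head=3 tape=X_X[X]YXX__   (q0,X)→(q4,X,right)
state=q4 head=4 tape=X_XX[Y]XX__   (q4,Y)→(q3,X,right)
state=q3 head=5 tape=X_XXX[X]X__   (q3,X)→(q0,Y,left)
state=q0 head=4 tape=X_XX[X]YX__   (q0,X)→(q4,X,right)
state=q4 head=5 tape=X_XXX[Y]X__   (q4,Y)→(q3,X,right)
state=q3 head=6 tape=X_XXXX[X]__   (q3,X)→(q0,Y,left)
state=q0 head=5 tape=X_XXX[X]Y__   (q0,X)→(q4,X,right)
state=q4 head=6 tape=X_XXXX[Y]__   (q4,Y)→(q3,X,right)
state=q3 head=7 tape=X_XXXXX[_]_   (q3,_)→(q0,X,right)
state=q0 head=8 tape=X_XXXXXX[_]   (q0,_)→(q4,Y,left)
state=q4 head=7 tape=X_XXXXX[X]Y   (q4,X)→(q1,X,left)
state=q1 head=6 tape=X_XXXX[X]XY   (q1,X)→(q2,X,right)
state=q2 head=7 tape=X_XXXXX[X]Y   (q2,X)→(q4,Y,left)
state=q4 head=6 tape=X_XXXX[X]YY   (q4,X)→(q1,X,left)
state=q1 head=5 tape=X_XXX[X]XYY   (q1,X)→(q2,X,right)
state=q2 head=6 tape=X_XXXX[X]YY   (q2,X)→(q4,Y,left)
state=q4 head=5 tape=X_XXX[X]YYY   (q4,X)→(q1,X,left)
state=q1 head=4 tape=X_XX[X]XYYY   (q1,X)→(q2,X,right)
state=q2 head=5 tape=X_XXX[X]YYY   (q2,X)→(q4,Y,left)
state=q4 head=4 tape=X_XX[X]YYYY   (q4,X)→(q1,X,left)
state=q1 head=3 tape=X_X[X]XYYYY   (q1,X)→(q2,X,right)
state=q2 head=4 tape=X_XX[X]YYYY   (q2,X)→(q4,Y,left)
state=q4 head=3 tape=X_X[X]YYYYY   (q4,X)→(q1,X,left)
state=q1 head=2 tape=X_[X]XYYYYY   (q1,X)→(q2,X,right)
state=q2 head=3 tape=X_X[X]YYYYY   (q2,X)→(q4,Y,left)
state=q4 head=2 tape=X_[X]YYYYYY   (q4,X)→(q1,X,left)
state=q1 head=1 tape=X[_]XYYYYYY
M halts after 35 transitions.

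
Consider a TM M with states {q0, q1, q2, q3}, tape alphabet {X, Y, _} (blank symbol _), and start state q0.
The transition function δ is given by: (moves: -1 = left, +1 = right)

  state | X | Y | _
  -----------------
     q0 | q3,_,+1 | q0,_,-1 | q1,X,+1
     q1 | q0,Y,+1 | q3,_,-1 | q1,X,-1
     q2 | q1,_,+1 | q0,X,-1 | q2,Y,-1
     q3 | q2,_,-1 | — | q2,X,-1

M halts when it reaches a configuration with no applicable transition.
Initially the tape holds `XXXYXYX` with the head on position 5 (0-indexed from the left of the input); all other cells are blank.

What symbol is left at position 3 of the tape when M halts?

_

q0 | XXXYX[Y]X   read Y → write _, move -1, go to q0
q0 | XXXY[X]_X   read X → write _, move +1, go to q3
q3 | XXXY_[_]X   read _ → write X, move -1, go to q2
q2 | XXXY[_]XX   read _ → write Y, move -1, go to q2
q2 | XXX[Y]YXX   read Y → write X, move -1, go to q0
q0 | XX[X]XYXX   read X → write _, move +1, go to q3
q3 | XX_[X]YXX   read X → write _, move -1, go to q2
q2 | XX[_]_YXX   read _ → write Y, move -1, go to q2
q2 | X[X]Y_YXX   read X → write _, move +1, go to q1
q1 | X_[Y]_YXX   read Y → write _, move -1, go to q3
q3 | X[_]__YXX   read _ → write X, move -1, go to q2
q2 | [X]X__YXX   read X → write _, move +1, go to q1
q1 | _[X]__YXX   read X → write Y, move +1, go to q0
q0 | _Y[_]_YXX   read _ → write X, move +1, go to q1
q1 | _YX[_]YXX   read _ → write X, move -1, go to q1
q1 | _Y[X]XYXX   read X → write Y, move +1, go to q0
q0 | _YY[X]YXX   read X → write _, move +1, go to q3
q3 | _YY_[Y]XX
Cell 3 holds _ when M halts.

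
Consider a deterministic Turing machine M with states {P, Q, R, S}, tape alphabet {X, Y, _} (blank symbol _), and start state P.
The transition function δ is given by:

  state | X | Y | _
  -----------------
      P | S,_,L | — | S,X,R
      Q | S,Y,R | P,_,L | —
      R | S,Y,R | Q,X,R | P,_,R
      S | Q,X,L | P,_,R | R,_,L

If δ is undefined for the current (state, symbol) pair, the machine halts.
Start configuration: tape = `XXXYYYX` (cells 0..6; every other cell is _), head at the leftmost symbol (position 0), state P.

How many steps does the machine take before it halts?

8

state=P head=0 tape=__[X]XXYYYX   (P,X)→(S,_,L)
state=S head=-1 tape=_[_]_XXYYYX   (S,_)→(R,_,L)
state=R head=-2 tape=[_]__XXYYYX   (R,_)→(P,_,R)
state=P head=-1 tape=_[_]_XXYYYX   (P,_)→(S,X,R)
state=S head=0 tape=_X[_]XXYYYX   (S,_)→(R,_,L)
state=R head=-1 tape=_[X]_XXYYYX   (R,X)→(S,Y,R)
state=S head=0 tape=_Y[_]XXYYYX   (S,_)→(R,_,L)
state=R head=-1 tape=_[Y]_XXYYYX   (R,Y)→(Q,X,R)
state=Q head=0 tape=_X[_]XXYYYX
M halts after 8 transitions.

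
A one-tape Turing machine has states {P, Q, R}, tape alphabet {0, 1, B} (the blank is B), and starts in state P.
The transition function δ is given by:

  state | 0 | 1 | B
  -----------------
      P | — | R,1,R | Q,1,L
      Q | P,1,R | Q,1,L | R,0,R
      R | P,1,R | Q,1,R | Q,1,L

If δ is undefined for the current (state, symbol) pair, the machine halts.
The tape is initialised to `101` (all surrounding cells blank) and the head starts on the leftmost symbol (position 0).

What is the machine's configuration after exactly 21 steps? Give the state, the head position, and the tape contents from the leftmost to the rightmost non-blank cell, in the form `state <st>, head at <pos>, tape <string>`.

state Q, head at -1, tape 011111

state=P head=0 tape=BB[1]01B   (P,1)→(R,1,R)
state=R head=1 tape=BB1[0]1B   (R,0)→(P,1,R)
state=P head=2 tape=BB11[1]B   (P,1)→(R,1,R)
state=R head=3 tape=BB111[B]   (R,B)→(Q,1,L)
state=Q head=2 tape=BB11[1]1   (Q,1)→(Q,1,L)
state=Q head=1 tape=BB1[1]11   (Q,1)→(Q,1,L)
state=Q head=0 tape=BB[1]111   (Q,1)→(Q,1,L)
state=Q head=-1 tape=B[B]1111   (Q,B)→(R,0,R)
state=R head=0 tape=B0[1]111   (R,1)→(Q,1,R)
state=Q head=1 tape=B01[1]11   (Q,1)→(Q,1,L)
state=Q head=0 tape=B0[1]111   (Q,1)→(Q,1,L)
state=Q head=-1 tape=B[0]1111   (Q,0)→(P,1,R)
state=P head=0 tape=B1[1]111   (P,1)→(R,1,R)
state=R head=1 tape=B11[1]11   (R,1)→(Q,1,R)
state=Q head=2 tape=B111[1]1   (Q,1)→(Q,1,L)
state=Q head=1 tape=B11[1]11   (Q,1)→(Q,1,L)
state=Q head=0 tape=B1[1]111   (Q,1)→(Q,1,L)
state=Q head=-1 tape=B[1]1111   (Q,1)→(Q,1,L)
state=Q head=-2 tape=[B]11111   (Q,B)→(R,0,R)
state=R head=-1 tape=0[1]1111   (R,1)→(Q,1,R)
state=Q head=0 tape=01[1]111   (Q,1)→(Q,1,L)
state=Q head=-1 tape=0[1]1111
After 21 steps: state Q, head at -1, tape 011111.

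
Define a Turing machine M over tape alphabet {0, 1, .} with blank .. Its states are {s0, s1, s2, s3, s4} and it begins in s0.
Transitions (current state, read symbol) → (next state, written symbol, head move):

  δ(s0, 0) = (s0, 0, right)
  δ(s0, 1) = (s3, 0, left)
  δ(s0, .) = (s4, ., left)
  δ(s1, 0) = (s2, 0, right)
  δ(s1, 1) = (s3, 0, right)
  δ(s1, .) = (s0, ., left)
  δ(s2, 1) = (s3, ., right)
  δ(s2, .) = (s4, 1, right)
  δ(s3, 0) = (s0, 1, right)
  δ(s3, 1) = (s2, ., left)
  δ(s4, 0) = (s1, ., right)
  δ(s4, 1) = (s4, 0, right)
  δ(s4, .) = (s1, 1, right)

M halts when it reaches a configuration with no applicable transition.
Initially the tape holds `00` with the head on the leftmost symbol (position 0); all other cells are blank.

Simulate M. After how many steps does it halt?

12

state=s0 head=0 tape=..[0]0.   (s0,0)→(s0,0,right)
state=s0 head=1 tape=..0[0].   (s0,0)→(s0,0,right)
state=s0 head=2 tape=..00[.]   (s0,.)→(s4,.,left)
state=s4 head=1 tape=..0[0].   (s4,0)→(s1,.,right)
state=s1 head=2 tape=..0.[.]   (s1,.)→(s0,.,left)
state=s0 head=1 tape=..0[.].   (s0,.)→(s4,.,left)
state=s4 head=0 tape=..[0]..   (s4,0)→(s1,.,right)
state=s1 head=1 tape=...[.].   (s1,.)→(s0,.,left)
state=s0 head=0 tape=..[.]..   (s0,.)→(s4,.,left)
state=s4 head=-1 tape=.[.]...   (s4,.)→(s1,1,right)
state=s1 head=0 tape=.1[.]..   (s1,.)→(s0,.,left)
state=s0 head=-1 tape=.[1]...   (s0,1)→(s3,0,left)
state=s3 head=-2 tape=[.]0...
M halts after 12 transitions.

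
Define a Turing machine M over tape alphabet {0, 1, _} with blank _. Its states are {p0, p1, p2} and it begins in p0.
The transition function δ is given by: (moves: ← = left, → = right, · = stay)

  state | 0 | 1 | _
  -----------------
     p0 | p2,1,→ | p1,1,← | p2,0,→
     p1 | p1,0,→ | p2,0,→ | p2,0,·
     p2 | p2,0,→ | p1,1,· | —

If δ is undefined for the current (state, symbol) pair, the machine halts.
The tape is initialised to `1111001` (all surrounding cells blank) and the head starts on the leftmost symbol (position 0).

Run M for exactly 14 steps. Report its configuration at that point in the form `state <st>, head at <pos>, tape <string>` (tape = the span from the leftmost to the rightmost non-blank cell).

state p1, head at 6, tape 00000001

state=p0 head=0 tape=_[1]111001   (p0,1)→(p1,1,←)
state=p1 head=-1 tape=[_]1111001   (p1,_)→(p2,0,·)
state=p2 head=-1 tape=[0]1111001   (p2,0)→(p2,0,→)
state=p2 head=0 tape=0[1]111001   (p2,1)→(p1,1,·)
state=p1 head=0 tape=0[1]111001   (p1,1)→(p2,0,→)
state=p2 head=1 tape=00[1]11001   (p2,1)→(p1,1,·)
state=p1 head=1 tape=00[1]11001   (p1,1)→(p2,0,→)
state=p2 head=2 tape=000[1]1001   (p2,1)→(p1,1,·)
state=p1 head=2 tape=000[1]1001   (p1,1)→(p2,0,→)
state=p2 head=3 tape=0000[1]001   (p2,1)→(p1,1,·)
state=p1 head=3 tape=0000[1]001   (p1,1)→(p2,0,→)
state=p2 head=4 tape=00000[0]01   (p2,0)→(p2,0,→)
state=p2 head=5 tape=000000[0]1   (p2,0)→(p2,0,→)
state=p2 head=6 tape=0000000[1]   (p2,1)→(p1,1,·)
state=p1 head=6 tape=0000000[1]
After 14 steps: state p1, head at 6, tape 00000001.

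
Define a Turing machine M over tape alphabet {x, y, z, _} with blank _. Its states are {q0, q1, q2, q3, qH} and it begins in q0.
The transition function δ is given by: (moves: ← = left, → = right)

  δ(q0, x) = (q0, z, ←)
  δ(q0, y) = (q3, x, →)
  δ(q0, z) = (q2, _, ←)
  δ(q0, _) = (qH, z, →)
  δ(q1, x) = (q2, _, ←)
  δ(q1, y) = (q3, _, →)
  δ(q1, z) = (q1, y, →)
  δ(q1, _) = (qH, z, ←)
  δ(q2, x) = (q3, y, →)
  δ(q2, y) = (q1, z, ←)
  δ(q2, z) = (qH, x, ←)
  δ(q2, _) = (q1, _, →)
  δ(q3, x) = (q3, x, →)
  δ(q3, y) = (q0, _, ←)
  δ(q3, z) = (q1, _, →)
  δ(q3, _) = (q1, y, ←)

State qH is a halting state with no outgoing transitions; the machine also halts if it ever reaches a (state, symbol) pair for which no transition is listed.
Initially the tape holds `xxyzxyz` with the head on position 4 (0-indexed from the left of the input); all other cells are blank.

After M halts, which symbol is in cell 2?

z

q0 | xxyz[x]yz   read x → write z, move ←, go to q0
q0 | xxy[z]zyz   read z → write _, move ←, go to q2
q2 | xx[y]_zyz   read y → write z, move ←, go to q1
q1 | x[x]z_zyz   read x → write _, move ←, go to q2
q2 | [x]_z_zyz   read x → write y, move →, go to q3
q3 | y[_]z_zyz   read _ → write y, move ←, go to q1
q1 | [y]yz_zyz   read y → write _, move →, go to q3
q3 | _[y]z_zyz   read y → write _, move ←, go to q0
q0 | [_]_z_zyz   read _ → write z, move →, go to qH
qH | z[_]z_zyz
Cell 2 holds z when M halts.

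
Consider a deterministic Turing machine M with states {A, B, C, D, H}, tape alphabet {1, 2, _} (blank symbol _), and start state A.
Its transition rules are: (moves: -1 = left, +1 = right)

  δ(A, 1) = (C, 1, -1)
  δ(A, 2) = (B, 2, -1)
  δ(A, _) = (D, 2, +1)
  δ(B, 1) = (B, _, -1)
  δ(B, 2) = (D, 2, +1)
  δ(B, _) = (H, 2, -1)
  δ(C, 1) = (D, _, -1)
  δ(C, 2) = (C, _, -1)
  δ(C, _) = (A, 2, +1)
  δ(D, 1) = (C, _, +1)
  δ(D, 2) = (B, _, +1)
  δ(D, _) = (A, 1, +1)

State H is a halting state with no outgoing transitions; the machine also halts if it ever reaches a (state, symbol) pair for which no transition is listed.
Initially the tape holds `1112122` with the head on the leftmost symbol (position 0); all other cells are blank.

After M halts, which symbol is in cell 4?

2

state=A head=0 tape=__[1]112122_   (A,1)→(C,1,-1)
state=C head=-1 tape=_[_]1112122_   (C,_)→(A,2,+1)
state=A head=0 tape=_2[1]112122_   (A,1)→(C,1,-1)
state=C head=-1 tape=_[2]1112122_   (C,2)→(C,_,-1)
state=C head=-2 tape=[_]_1112122_   (C,_)→(A,2,+1)
state=A head=-1 tape=2[_]1112122_   (A,_)→(D,2,+1)
state=D head=0 tape=22[1]112122_   (D,1)→(C,_,+1)
state=C head=1 tape=22_[1]12122_   (C,1)→(D,_,-1)
state=D head=0 tape=22[_]_12122_   (D,_)→(A,1,+1)
state=A head=1 tape=221[_]12122_   (A,_)→(D,2,+1)
state=D head=2 tape=2212[1]2122_   (D,1)→(C,_,+1)
state=C head=3 tape=2212_[2]122_   (C,2)→(C,_,-1)
state=C head=2 tape=2212[_]_122_   (C,_)→(A,2,+1)
state=A head=3 tape=22122[_]122_   (A,_)→(D,2,+1)
state=D head=4 tape=221222[1]22_   (D,1)→(C,_,+1)
state=C head=5 tape=221222_[2]2_   (C,2)→(C,_,-1)
state=C head=4 tape=221222[_]_2_   (C,_)→(A,2,+1)
state=A head=5 tape=2212222[_]2_   (A,_)→(D,2,+1)
state=D head=6 tape=22122222[2]_   (D,2)→(B,_,+1)
state=B head=7 tape=22122222_[_]   (B,_)→(H,2,-1)
state=H head=6 tape=22122222[_]2
Cell 4 holds 2 when M halts.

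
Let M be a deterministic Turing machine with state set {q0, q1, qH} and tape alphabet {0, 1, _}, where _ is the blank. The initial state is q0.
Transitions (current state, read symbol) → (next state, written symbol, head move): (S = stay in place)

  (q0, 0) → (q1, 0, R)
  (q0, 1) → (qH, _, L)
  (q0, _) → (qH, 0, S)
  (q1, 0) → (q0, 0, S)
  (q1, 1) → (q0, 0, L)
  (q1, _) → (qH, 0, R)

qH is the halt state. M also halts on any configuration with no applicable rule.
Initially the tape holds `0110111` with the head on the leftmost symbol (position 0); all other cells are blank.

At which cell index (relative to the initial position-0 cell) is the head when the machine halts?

q0 | [0]110111__   read 0 → write 0, move R, go to q1
q1 | 0[1]10111__   read 1 → write 0, move L, go to q0
q0 | [0]010111__   read 0 → write 0, move R, go to q1
q1 | 0[0]10111__   read 0 → write 0, move S, go to q0
q0 | 0[0]10111__   read 0 → write 0, move R, go to q1
q1 | 00[1]0111__   read 1 → write 0, move L, go to q0
q0 | 0[0]00111__   read 0 → write 0, move R, go to q1
q1 | 00[0]0111__   read 0 → write 0, move S, go to q0
q0 | 00[0]0111__   read 0 → write 0, move R, go to q1
q1 | 000[0]111__   read 0 → write 0, move S, go to q0
q0 | 000[0]111__   read 0 → write 0, move R, go to q1
q1 | 0000[1]11__   read 1 → write 0, move L, go to q0
q0 | 000[0]011__   read 0 → write 0, move R, go to q1
q1 | 0000[0]11__   read 0 → write 0, move S, go to q0
q0 | 0000[0]11__   read 0 → write 0, move R, go to q1
q1 | 00000[1]1__   read 1 → write 0, move L, go to q0
q0 | 0000[0]01__   read 0 → write 0, move R, go to q1
q1 | 00000[0]1__   read 0 → write 0, move S, go to q0
q0 | 00000[0]1__   read 0 → write 0, move R, go to q1
q1 | 000000[1]__   read 1 → write 0, move L, go to q0
q0 | 00000[0]0__   read 0 → write 0, move R, go to q1
q1 | 000000[0]__   read 0 → write 0, move S, go to q0
q0 | 000000[0]__   read 0 → write 0, move R, go to q1
q1 | 0000000[_]_   read _ → write 0, move R, go to qH
qH | 00000000[_]
At halt the head is at cell 8.

8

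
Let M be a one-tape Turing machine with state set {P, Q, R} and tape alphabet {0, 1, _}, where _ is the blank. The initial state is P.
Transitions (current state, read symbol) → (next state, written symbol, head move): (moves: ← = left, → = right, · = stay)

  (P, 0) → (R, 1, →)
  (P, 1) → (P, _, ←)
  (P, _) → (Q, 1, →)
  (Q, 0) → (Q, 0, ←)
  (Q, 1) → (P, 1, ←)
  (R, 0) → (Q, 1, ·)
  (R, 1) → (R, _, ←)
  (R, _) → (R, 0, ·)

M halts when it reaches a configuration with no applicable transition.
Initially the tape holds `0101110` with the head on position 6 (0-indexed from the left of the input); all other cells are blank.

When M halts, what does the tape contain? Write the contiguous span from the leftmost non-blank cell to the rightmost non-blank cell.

1_1_1___1

P | _010111[0]_   read 0 → write 1, move →, go to R
R | _0101111[_]   read _ → write 0, move ·, go to R
R | _0101111[0]   read 0 → write 1, move ·, go to Q
Q | _0101111[1]   read 1 → write 1, move ←, go to P
P | _010111[1]1   read 1 → write _, move ←, go to P
P | _01011[1]_1   read 1 → write _, move ←, go to P
P | _0101[1]__1   read 1 → write _, move ←, go to P
P | _010[1]___1   read 1 → write _, move ←, go to P
P | _01[0]____1   read 0 → write 1, move →, go to R
R | _011[_]___1   read _ → write 0, move ·, go to R
R | _011[0]___1   read 0 → write 1, move ·, go to Q
Q | _011[1]___1   read 1 → write 1, move ←, go to P
P | _01[1]1___1   read 1 → write _, move ←, go to P
P | _0[1]_1___1   read 1 → write _, move ←, go to P
P | _[0]__1___1   read 0 → write 1, move →, go to R
R | _1[_]_1___1   read _ → write 0, move ·, go to R
R | _1[0]_1___1   read 0 → write 1, move ·, go to Q
Q | _1[1]_1___1   read 1 → write 1, move ←, go to P
P | _[1]1_1___1   read 1 → write _, move ←, go to P
P | [_]_1_1___1   read _ → write 1, move →, go to Q
Q | 1[_]1_1___1
The non-blank tape span at halt is 1_1_1___1.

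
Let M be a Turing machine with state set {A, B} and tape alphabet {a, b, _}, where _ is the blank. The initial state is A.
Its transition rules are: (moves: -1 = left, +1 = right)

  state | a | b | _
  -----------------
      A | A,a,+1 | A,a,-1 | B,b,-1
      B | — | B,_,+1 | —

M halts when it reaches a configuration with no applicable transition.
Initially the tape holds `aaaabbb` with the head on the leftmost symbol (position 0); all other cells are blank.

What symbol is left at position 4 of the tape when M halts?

a

A | [a]aaabbb_   read a → write a, move +1, go to A
A | a[a]aabbb_   read a → write a, move +1, go to A
A | aa[a]abbb_   read a → write a, move +1, go to A
A | aaa[a]bbb_   read a → write a, move +1, go to A
A | aaaa[b]bb_   read b → write a, move -1, go to A
A | aaa[a]abb_   read a → write a, move +1, go to A
A | aaaa[a]bb_   read a → write a, move +1, go to A
A | aaaaa[b]b_   read b → write a, move -1, go to A
A | aaaa[a]ab_   read a → write a, move +1, go to A
A | aaaaa[a]b_   read a → write a, move +1, go to A
A | aaaaaa[b]_   read b → write a, move -1, go to A
A | aaaaa[a]a_   read a → write a, move +1, go to A
A | aaaaaa[a]_   read a → write a, move +1, go to A
A | aaaaaaa[_]   read _ → write b, move -1, go to B
B | aaaaaa[a]b
Cell 4 holds a when M halts.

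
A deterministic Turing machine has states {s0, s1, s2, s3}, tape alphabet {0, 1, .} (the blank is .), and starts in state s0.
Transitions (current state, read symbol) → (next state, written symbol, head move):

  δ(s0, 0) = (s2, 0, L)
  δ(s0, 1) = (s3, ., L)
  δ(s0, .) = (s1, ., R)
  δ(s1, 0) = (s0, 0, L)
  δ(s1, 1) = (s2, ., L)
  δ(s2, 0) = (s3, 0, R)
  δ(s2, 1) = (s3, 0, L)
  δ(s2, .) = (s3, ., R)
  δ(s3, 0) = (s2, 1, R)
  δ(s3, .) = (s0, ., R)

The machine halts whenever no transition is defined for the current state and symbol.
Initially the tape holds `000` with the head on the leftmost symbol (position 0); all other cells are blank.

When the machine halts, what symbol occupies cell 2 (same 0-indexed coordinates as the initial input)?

state=s0 head=0 tape=.[0]00....   (s0,0)→(s2,0,L)
state=s2 head=-1 tape=[.]000....   (s2,.)→(s3,.,R)
state=s3 head=0 tape=.[0]00....   (s3,0)→(s2,1,R)
state=s2 head=1 tape=.1[0]0....   (s2,0)→(s3,0,R)
state=s3 head=2 tape=.10[0]....   (s3,0)→(s2,1,R)
state=s2 head=3 tape=.101[.]...   (s2,.)→(s3,.,R)
state=s3 head=4 tape=.101.[.]..   (s3,.)→(s0,.,R)
state=s0 head=5 tape=.101..[.].   (s0,.)→(s1,.,R)
state=s1 head=6 tape=.101...[.]
Cell 2 holds 1 when M halts.

1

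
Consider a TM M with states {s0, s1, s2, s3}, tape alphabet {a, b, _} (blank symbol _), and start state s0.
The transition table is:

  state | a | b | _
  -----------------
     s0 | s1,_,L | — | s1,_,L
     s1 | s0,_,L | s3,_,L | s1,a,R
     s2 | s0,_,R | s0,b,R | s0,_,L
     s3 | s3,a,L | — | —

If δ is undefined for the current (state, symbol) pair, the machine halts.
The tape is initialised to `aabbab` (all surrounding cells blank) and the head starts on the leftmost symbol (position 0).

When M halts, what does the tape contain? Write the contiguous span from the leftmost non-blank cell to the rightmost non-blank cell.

aaaaa_bab

s0 | ____[a]abbab   read a → write _, move L, go to s1
s1 | ___[_]_abbab   read _ → write a, move R, go to s1
s1 | ___a[_]abbab   read _ → write a, move R, go to s1
s1 | ___aa[a]bbab   read a → write _, move L, go to s0
s0 | ___a[a]_bbab   read a → write _, move L, go to s1
s1 | ___[a]__bbab   read a → write _, move L, go to s0
s0 | __[_]___bbab   read _ → write _, move L, go to s1
s1 | _[_]____bbab   read _ → write a, move R, go to s1
s1 | _a[_]___bbab   read _ → write a, move R, go to s1
s1 | _aa[_]__bbab   read _ → write a, move R, go to s1
s1 | _aaa[_]_bbab   read _ → write a, move R, go to s1
s1 | _aaaa[_]bbab   read _ → write a, move R, go to s1
s1 | _aaaaa[b]bab   read b → write _, move L, go to s3
s3 | _aaaa[a]_bab   read a → write a, move L, go to s3
s3 | _aaa[a]a_bab   read a → write a, move L, go to s3
s3 | _aa[a]aa_bab   read a → write a, move L, go to s3
s3 | _a[a]aaa_bab   read a → write a, move L, go to s3
s3 | _[a]aaaa_bab   read a → write a, move L, go to s3
s3 | [_]aaaaa_bab
The non-blank tape span at halt is aaaaa_bab.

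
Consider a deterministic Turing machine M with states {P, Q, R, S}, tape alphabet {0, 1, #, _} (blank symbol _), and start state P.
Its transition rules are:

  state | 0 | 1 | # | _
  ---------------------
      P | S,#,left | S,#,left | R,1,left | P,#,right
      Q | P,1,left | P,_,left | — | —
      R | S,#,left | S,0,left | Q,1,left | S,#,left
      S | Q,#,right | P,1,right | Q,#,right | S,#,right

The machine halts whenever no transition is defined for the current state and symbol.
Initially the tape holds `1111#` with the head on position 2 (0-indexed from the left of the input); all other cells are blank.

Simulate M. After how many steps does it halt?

state=P head=2 tape=__11[1]1#   (P,1)→(S,#,left)
state=S head=1 tape=__1[1]#1#   (S,1)→(P,1,right)
state=P head=2 tape=__11[#]1#   (P,#)→(R,1,left)
state=R head=1 tape=__1[1]11#   (R,1)→(S,0,left)
state=S head=0 tape=__[1]011#   (S,1)→(P,1,right)
state=P head=1 tape=__1[0]11#   (P,0)→(S,#,left)
state=S head=0 tape=__[1]#11#   (S,1)→(P,1,right)
state=P head=1 tape=__1[#]11#   (P,#)→(R,1,left)
state=R head=0 tape=__[1]111#   (R,1)→(S,0,left)
state=S head=-1 tape=_[_]0111#   (S,_)→(S,#,right)
state=S head=0 tape=_#[0]111#   (S,0)→(Q,#,right)
state=Q head=1 tape=_##[1]11#   (Q,1)→(P,_,left)
state=P head=0 tape=_#[#]_11#   (P,#)→(R,1,left)
state=R head=-1 tape=_[#]1_11#   (R,#)→(Q,1,left)
state=Q head=-2 tape=[_]11_11#
M halts after 14 transitions.

14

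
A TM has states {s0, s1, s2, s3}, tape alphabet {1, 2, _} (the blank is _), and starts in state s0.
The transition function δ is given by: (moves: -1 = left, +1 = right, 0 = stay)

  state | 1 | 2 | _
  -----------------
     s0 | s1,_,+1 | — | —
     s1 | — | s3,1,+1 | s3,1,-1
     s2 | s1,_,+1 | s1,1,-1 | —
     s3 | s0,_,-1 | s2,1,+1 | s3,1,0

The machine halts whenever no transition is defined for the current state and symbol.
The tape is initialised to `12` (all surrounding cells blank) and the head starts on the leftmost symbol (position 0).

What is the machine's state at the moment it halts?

s0

s0 | [1]2_   read 1 → write _, move +1, go to s1
s1 | _[2]_   read 2 → write 1, move +1, go to s3
s3 | _1[_]   read _ → write 1, move 0, go to s3
s3 | _1[1]   read 1 → write _, move -1, go to s0
s0 | _[1]_   read 1 → write _, move +1, go to s1
s1 | __[_]   read _ → write 1, move -1, go to s3
s3 | _[_]1   read _ → write 1, move 0, go to s3
s3 | _[1]1   read 1 → write _, move -1, go to s0
s0 | [_]_1
No transition is defined for (s0, _); M halts in state s0.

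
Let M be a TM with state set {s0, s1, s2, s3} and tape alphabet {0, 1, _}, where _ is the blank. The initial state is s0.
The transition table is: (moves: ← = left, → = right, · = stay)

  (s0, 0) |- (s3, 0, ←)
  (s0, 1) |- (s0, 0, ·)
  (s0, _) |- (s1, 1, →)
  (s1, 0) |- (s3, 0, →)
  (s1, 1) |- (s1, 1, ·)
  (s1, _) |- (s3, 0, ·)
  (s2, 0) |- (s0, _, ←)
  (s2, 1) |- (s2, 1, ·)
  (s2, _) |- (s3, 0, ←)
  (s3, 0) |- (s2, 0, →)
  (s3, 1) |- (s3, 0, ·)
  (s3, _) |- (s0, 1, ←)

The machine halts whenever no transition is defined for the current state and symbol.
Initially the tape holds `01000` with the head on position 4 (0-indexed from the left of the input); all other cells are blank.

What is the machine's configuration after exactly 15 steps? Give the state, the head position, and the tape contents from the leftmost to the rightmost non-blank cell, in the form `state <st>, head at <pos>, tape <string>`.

state s0, head at -2, tape 10

s0 | __0100[0]   read 0 → write 0, move ←, go to s3
s3 | __010[0]0   read 0 → write 0, move →, go to s2
s2 | __0100[0]   read 0 → write _, move ←, go to s0
s0 | __010[0]_   read 0 → write 0, move ←, go to s3
s3 | __01[0]0_   read 0 → write 0, move →, go to s2
s2 | __010[0]_   read 0 → write _, move ←, go to s0
s0 | __01[0]__   read 0 → write 0, move ←, go to s3
s3 | __0[1]0__   read 1 → write 0, move ·, go to s3
s3 | __0[0]0__   read 0 → write 0, move →, go to s2
s2 | __00[0]__   read 0 → write _, move ←, go to s0
s0 | __0[0]___   read 0 → write 0, move ←, go to s3
s3 | __[0]0___   read 0 → write 0, move →, go to s2
s2 | __0[0]___   read 0 → write _, move ←, go to s0
s0 | __[0]____   read 0 → write 0, move ←, go to s3
s3 | _[_]0____   read _ → write 1, move ←, go to s0
s0 | [_]10____
After 15 steps: state s0, head at -2, tape 10.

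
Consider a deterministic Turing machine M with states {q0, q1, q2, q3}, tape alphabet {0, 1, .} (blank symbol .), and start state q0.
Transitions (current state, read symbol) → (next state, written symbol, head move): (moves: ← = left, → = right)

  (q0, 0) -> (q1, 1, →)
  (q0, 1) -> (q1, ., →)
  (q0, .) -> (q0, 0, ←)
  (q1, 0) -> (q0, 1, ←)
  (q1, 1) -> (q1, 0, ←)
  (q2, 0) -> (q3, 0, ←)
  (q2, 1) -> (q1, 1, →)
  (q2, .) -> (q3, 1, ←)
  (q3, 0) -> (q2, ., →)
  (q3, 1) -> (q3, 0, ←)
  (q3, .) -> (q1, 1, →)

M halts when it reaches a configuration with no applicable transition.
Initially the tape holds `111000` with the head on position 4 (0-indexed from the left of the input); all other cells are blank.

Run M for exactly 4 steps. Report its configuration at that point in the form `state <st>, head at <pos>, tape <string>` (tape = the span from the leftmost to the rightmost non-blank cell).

q0 | 1110[0]0   read 0 → write 1, move →, go to q1
q1 | 11101[0]   read 0 → write 1, move ←, go to q0
q0 | 1110[1]1   read 1 → write ., move →, go to q1
q1 | 1110.[1]   read 1 → write 0, move ←, go to q1
q1 | 1110[.]0
After 4 steps: state q1, head at 4, tape 1110.0.

state q1, head at 4, tape 1110.0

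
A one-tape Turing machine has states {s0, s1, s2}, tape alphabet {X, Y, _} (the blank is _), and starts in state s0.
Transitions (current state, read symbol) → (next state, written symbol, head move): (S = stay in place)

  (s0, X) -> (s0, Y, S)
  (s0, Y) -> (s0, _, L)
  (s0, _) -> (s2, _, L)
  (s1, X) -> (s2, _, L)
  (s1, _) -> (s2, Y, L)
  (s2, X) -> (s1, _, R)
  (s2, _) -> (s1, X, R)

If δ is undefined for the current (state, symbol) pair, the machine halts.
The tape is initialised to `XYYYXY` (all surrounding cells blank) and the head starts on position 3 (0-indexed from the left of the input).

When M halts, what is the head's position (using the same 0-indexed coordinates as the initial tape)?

s0 | __XYY[Y]XY   read Y → write _, move L, go to s0
s0 | __XY[Y]_XY   read Y → write _, move L, go to s0
s0 | __X[Y]__XY   read Y → write _, move L, go to s0
s0 | __[X]___XY   read X → write Y, move S, go to s0
s0 | __[Y]___XY   read Y → write _, move L, go to s0
s0 | _[_]____XY   read _ → write _, move L, go to s2
s2 | [_]_____XY   read _ → write X, move R, go to s1
s1 | X[_]____XY   read _ → write Y, move L, go to s2
s2 | [X]Y____XY   read X → write _, move R, go to s1
s1 | _[Y]____XY
At halt the head is at cell -1.

-1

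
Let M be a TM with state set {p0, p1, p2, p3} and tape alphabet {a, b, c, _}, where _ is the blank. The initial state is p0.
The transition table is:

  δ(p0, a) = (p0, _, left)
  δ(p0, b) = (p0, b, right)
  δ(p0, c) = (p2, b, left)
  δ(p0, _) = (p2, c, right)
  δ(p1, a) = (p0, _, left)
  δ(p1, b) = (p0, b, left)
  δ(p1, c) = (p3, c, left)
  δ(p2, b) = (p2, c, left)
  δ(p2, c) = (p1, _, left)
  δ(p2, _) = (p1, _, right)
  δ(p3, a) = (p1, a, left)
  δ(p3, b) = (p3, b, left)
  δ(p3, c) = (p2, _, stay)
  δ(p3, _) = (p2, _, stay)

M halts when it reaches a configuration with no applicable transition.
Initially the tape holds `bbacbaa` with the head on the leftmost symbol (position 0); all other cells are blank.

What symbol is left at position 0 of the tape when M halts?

state=p0 head=0 tape=__[b]bacbaa   (p0,b)→(p0,b,right)
state=p0 head=1 tape=__b[b]acbaa   (p0,b)→(p0,b,right)
state=p0 head=2 tape=__bb[a]cbaa   (p0,a)→(p0,_,left)
state=p0 head=1 tape=__b[b]_cbaa   (p0,b)→(p0,b,right)
state=p0 head=2 tape=__bb[_]cbaa   (p0,_)→(p2,c,right)
state=p2 head=3 tape=__bbc[c]baa   (p2,c)→(p1,_,left)
state=p1 head=2 tape=__bb[c]_baa   (p1,c)→(p3,c,left)
state=p3 head=1 tape=__b[b]c_baa   (p3,b)→(p3,b,left)
state=p3 head=0 tape=__[b]bc_baa   (p3,b)→(p3,b,left)
state=p3 head=-1 tape=_[_]bbc_baa   (p3,_)→(p2,_,stay)
state=p2 head=-1 tape=_[_]bbc_baa   (p2,_)→(p1,_,right)
state=p1 head=0 tape=__[b]bc_baa   (p1,b)→(p0,b,left)
state=p0 head=-1 tape=_[_]bbc_baa   (p0,_)→(p2,c,right)
state=p2 head=0 tape=_c[b]bc_baa   (p2,b)→(p2,c,left)
state=p2 head=-1 tape=_[c]cbc_baa   (p2,c)→(p1,_,left)
state=p1 head=-2 tape=[_]_cbc_baa
Cell 0 holds c when M halts.

c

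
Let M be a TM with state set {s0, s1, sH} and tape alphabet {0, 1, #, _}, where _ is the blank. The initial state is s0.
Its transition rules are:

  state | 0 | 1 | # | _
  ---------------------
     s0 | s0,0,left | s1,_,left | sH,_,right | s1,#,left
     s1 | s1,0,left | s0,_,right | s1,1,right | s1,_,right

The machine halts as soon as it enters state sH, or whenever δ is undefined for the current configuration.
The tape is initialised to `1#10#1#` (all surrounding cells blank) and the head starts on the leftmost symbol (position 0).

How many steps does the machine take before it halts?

state=s0 head=0 tape=_[1]#10#1#   (s0,1)→(s1,_,left)
state=s1 head=-1 tape=[_]_#10#1#   (s1,_)→(s1,_,right)
state=s1 head=0 tape=_[_]#10#1#   (s1,_)→(s1,_,right)
state=s1 head=1 tape=__[#]10#1#   (s1,#)→(s1,1,right)
state=s1 head=2 tape=__1[1]0#1#   (s1,1)→(s0,_,right)
state=s0 head=3 tape=__1_[0]#1#   (s0,0)→(s0,0,left)
state=s0 head=2 tape=__1[_]0#1#   (s0,_)→(s1,#,left)
state=s1 head=1 tape=__[1]#0#1#   (s1,1)→(s0,_,right)
state=s0 head=2 tape=___[#]0#1#   (s0,#)→(sH,_,right)
state=sH head=3 tape=____[0]#1#
M halts after 9 transitions.

9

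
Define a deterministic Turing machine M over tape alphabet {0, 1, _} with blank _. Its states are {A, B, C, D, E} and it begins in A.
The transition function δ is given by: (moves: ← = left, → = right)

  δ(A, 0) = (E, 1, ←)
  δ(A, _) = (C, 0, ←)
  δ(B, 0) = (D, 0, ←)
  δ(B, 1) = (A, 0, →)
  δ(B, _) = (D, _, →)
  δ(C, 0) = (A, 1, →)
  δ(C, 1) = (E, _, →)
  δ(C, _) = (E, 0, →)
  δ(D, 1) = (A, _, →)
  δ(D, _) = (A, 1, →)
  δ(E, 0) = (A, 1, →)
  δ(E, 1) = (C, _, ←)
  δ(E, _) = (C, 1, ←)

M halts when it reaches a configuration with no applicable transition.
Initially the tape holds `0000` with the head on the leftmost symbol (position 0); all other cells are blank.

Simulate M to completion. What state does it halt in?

A

state=A head=0 tape=__[0]000   (A,0)→(E,1,←)
state=E head=-1 tape=_[_]1000   (E,_)→(C,1,←)
state=C head=-2 tape=[_]11000   (C,_)→(E,0,→)
state=E head=-1 tape=0[1]1000   (E,1)→(C,_,←)
state=C head=-2 tape=[0]_1000   (C,0)→(A,1,→)
state=A head=-1 tape=1[_]1000   (A,_)→(C,0,←)
state=C head=-2 tape=[1]01000   (C,1)→(E,_,→)
state=E head=-1 tape=_[0]1000   (E,0)→(A,1,→)
state=A head=0 tape=_1[1]000
No transition is defined for (A, 1); M halts in state A.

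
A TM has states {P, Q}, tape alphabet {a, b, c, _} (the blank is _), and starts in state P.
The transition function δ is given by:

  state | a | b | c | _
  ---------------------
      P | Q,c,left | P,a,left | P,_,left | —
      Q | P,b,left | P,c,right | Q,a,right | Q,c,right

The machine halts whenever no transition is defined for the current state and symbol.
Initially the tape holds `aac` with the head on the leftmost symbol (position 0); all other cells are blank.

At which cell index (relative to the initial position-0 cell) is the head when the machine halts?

state=P head=0 tape=__[a]ac   (P,a)→(Q,c,left)
state=Q head=-1 tape=_[_]cac   (Q,_)→(Q,c,right)
state=Q head=0 tape=_c[c]ac   (Q,c)→(Q,a,right)
state=Q head=1 tape=_ca[a]c   (Q,a)→(P,b,left)
state=P head=0 tape=_c[a]bc   (P,a)→(Q,c,left)
state=Q head=-1 tape=_[c]cbc   (Q,c)→(Q,a,right)
state=Q head=0 tape=_a[c]bc   (Q,c)→(Q,a,right)
state=Q head=1 tape=_aa[b]c   (Q,b)→(P,c,right)
state=P head=2 tape=_aac[c]   (P,c)→(P,_,left)
state=P head=1 tape=_aa[c]_   (P,c)→(P,_,left)
state=P head=0 tape=_a[a]__   (P,a)→(Q,c,left)
state=Q head=-1 tape=_[a]c__   (Q,a)→(P,b,left)
state=P head=-2 tape=[_]bc__
At halt the head is at cell -2.

-2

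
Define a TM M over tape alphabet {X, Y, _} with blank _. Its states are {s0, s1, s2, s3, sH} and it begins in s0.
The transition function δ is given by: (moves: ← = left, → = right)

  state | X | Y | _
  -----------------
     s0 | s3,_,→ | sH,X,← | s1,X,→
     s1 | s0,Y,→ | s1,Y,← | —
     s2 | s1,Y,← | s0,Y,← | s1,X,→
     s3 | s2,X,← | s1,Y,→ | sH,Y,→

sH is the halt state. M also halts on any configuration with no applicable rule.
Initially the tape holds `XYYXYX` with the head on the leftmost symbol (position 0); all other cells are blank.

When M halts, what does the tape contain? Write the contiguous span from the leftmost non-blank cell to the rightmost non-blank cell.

s0 | [X]YYXYX   read X → write _, move →, go to s3
s3 | _[Y]YXYX   read Y → write Y, move →, go to s1
s1 | _Y[Y]XYX   read Y → write Y, move ←, go to s1
s1 | _[Y]YXYX   read Y → write Y, move ←, go to s1
s1 | [_]YYXYX
The non-blank tape span at halt is YYXYX.

YYXYX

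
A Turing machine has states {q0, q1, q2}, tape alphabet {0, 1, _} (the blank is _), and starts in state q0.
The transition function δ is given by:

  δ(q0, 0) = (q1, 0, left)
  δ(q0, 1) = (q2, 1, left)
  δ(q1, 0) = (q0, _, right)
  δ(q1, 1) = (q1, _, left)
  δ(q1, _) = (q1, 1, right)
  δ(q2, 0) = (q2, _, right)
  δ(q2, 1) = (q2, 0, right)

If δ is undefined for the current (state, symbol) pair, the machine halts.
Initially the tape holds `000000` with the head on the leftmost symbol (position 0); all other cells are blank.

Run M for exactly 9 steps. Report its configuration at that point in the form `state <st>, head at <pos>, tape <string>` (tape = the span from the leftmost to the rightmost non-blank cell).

q0 | _[0]00000   read 0 → write 0, move left, go to q1
q1 | [_]000000   read _ → write 1, move right, go to q1
q1 | 1[0]00000   read 0 → write _, move right, go to q0
q0 | 1_[0]0000   read 0 → write 0, move left, go to q1
q1 | 1[_]00000   read _ → write 1, move right, go to q1
q1 | 11[0]0000   read 0 → write _, move right, go to q0
q0 | 11_[0]000   read 0 → write 0, move left, go to q1
q1 | 11[_]0000   read _ → write 1, move right, go to q1
q1 | 111[0]000   read 0 → write _, move right, go to q0
q0 | 111_[0]00
After 9 steps: state q0, head at 3, tape 111_000.

state q0, head at 3, tape 111_000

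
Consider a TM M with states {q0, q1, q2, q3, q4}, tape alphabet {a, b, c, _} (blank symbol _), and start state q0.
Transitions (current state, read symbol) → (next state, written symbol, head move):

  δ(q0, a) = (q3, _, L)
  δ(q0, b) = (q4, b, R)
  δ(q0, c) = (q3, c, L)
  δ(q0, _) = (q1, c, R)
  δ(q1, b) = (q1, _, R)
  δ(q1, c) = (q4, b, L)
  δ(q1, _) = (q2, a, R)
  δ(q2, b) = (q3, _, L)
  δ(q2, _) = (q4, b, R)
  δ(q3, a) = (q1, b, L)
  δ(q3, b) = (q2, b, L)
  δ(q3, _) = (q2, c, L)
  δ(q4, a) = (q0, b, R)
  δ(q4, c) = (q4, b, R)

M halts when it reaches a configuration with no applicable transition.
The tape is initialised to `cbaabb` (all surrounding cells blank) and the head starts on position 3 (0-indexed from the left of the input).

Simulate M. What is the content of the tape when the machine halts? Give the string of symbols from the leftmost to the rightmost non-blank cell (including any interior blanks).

bb___b

q0 | _cba[a]bb   read a → write _, move L, go to q3
q3 | _cb[a]_bb   read a → write b, move L, go to q1
q1 | _c[b]b_bb   read b → write _, move R, go to q1
q1 | _c_[b]_bb   read b → write _, move R, go to q1
q1 | _c__[_]bb   read _ → write a, move R, go to q2
q2 | _c__a[b]b   read b → write _, move L, go to q3
q3 | _c__[a]_b   read a → write b, move L, go to q1
q1 | _c_[_]b_b   read _ → write a, move R, go to q2
q2 | _c_a[b]_b   read b → write _, move L, go to q3
q3 | _c_[a]__b   read a → write b, move L, go to q1
q1 | _c[_]b__b   read _ → write a, move R, go to q2
q2 | _ca[b]__b   read b → write _, move L, go to q3
q3 | _c[a]___b   read a → write b, move L, go to q1
q1 | _[c]b___b   read c → write b, move L, go to q4
q4 | [_]bb___b
The non-blank tape span at halt is bb___b.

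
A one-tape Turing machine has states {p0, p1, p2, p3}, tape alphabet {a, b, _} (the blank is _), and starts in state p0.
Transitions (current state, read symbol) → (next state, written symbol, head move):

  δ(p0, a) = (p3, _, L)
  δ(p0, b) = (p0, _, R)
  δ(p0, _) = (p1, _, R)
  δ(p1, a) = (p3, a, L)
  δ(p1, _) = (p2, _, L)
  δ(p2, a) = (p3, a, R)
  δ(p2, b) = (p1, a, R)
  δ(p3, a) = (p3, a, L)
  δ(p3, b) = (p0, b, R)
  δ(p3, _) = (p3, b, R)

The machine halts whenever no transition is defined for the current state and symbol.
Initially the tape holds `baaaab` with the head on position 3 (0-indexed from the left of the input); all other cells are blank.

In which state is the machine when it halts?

p2

state=p0 head=3 tape=baa[a]ab   (p0,a)→(p3,_,L)
state=p3 head=2 tape=ba[a]_ab   (p3,a)→(p3,a,L)
state=p3 head=1 tape=b[a]a_ab   (p3,a)→(p3,a,L)
state=p3 head=0 tape=[b]aa_ab   (p3,b)→(p0,b,R)
state=p0 head=1 tape=b[a]a_ab   (p0,a)→(p3,_,L)
state=p3 head=0 tape=[b]_a_ab   (p3,b)→(p0,b,R)
state=p0 head=1 tape=b[_]a_ab   (p0,_)→(p1,_,R)
state=p1 head=2 tape=b_[a]_ab   (p1,a)→(p3,a,L)
state=p3 head=1 tape=b[_]a_ab   (p3,_)→(p3,b,R)
state=p3 head=2 tape=bb[a]_ab   (p3,a)→(p3,a,L)
state=p3 head=1 tape=b[b]a_ab   (p3,b)→(p0,b,R)
state=p0 head=2 tape=bb[a]_ab   (p0,a)→(p3,_,L)
state=p3 head=1 tape=b[b]__ab   (p3,b)→(p0,b,R)
state=p0 head=2 tape=bb[_]_ab   (p0,_)→(p1,_,R)
state=p1 head=3 tape=bb_[_]ab   (p1,_)→(p2,_,L)
state=p2 head=2 tape=bb[_]_ab
No transition is defined for (p2, _); M halts in state p2.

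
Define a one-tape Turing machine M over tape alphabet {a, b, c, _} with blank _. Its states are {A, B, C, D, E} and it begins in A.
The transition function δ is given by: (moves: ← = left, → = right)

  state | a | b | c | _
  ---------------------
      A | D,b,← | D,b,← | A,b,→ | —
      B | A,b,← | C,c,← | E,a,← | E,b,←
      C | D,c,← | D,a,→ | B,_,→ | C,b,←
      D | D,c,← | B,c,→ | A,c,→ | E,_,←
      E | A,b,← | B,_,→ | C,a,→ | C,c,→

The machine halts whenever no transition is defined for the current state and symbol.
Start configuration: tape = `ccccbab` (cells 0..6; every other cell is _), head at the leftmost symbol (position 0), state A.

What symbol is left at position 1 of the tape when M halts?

state=A head=0 tape=[c]cccbab_   (A,c)→(A,b,→)
state=A head=1 tape=b[c]ccbab_   (A,c)→(A,b,→)
state=A head=2 tape=bb[c]cbab_   (A,c)→(A,b,→)
state=A head=3 tape=bbb[c]bab_   (A,c)→(A,b,→)
state=A head=4 tape=bbbb[b]ab_   (A,b)→(D,b,←)
state=D head=3 tape=bbb[b]bab_   (D,b)→(B,c,→)
state=B head=4 tape=bbbc[b]ab_   (B,b)→(C,c,←)
state=C head=3 tape=bbb[c]cab_   (C,c)→(B,_,→)
state=B head=4 tape=bbb_[c]ab_   (B,c)→(E,a,←)
state=E head=3 tape=bbb[_]aab_   (E,_)→(C,c,→)
state=C head=4 tape=bbbc[a]ab_   (C,a)→(D,c,←)
state=D head=3 tape=bbb[c]cab_   (D,c)→(A,c,→)
state=A head=4 tape=bbbc[c]ab_   (A,c)→(A,b,→)
state=A head=5 tape=bbbcb[a]b_   (A,a)→(D,b,←)
state=D head=4 tape=bbbc[b]bb_   (D,b)→(B,c,→)
state=B head=5 tape=bbbcc[b]b_   (B,b)→(C,c,←)
state=C head=4 tape=bbbc[c]cb_   (C,c)→(B,_,→)
state=B head=5 tape=bbbc_[c]b_   (B,c)→(E,a,←)
state=E head=4 tape=bbbc[_]ab_   (E,_)→(C,c,→)
state=C head=5 tape=bbbcc[a]b_   (C,a)→(D,c,←)
state=D head=4 tape=bbbc[c]cb_   (D,c)→(A,c,→)
state=A head=5 tape=bbbcc[c]b_   (A,c)→(A,b,→)
state=A head=6 tape=bbbccb[b]_   (A,b)→(D,b,←)
state=D head=5 tape=bbbcc[b]b_   (D,b)→(B,c,→)
state=B head=6 tape=bbbccc[b]_   (B,b)→(C,c,←)
state=C head=5 tape=bbbcc[c]c_   (C,c)→(B,_,→)
state=B head=6 tape=bbbcc_[c]_   (B,c)→(E,a,←)
state=E head=5 tape=bbbcc[_]a_   (E,_)→(C,c,→)
state=C head=6 tape=bbbccc[a]_   (C,a)→(D,c,←)
state=D head=5 tape=bbbcc[c]c_   (D,c)→(A,c,→)
state=A head=6 tape=bbbccc[c]_   (A,c)→(A,b,→)
state=A head=7 tape=bbbcccb[_]
Cell 1 holds b when M halts.

b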